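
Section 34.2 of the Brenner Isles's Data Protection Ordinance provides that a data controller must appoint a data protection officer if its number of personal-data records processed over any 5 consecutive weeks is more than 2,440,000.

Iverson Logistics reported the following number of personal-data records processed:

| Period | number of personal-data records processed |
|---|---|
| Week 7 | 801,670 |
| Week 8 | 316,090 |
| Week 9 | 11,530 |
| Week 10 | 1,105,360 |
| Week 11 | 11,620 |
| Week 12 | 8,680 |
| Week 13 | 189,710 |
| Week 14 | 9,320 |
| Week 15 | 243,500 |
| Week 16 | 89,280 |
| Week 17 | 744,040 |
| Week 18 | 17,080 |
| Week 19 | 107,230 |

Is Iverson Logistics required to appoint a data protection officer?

Week 7–Week 11: 801,670 + 316,090 + 11,530 + 1,105,360 + 11,620 = 2,246,270 (under)
Week 8–Week 12: 316,090 + 11,530 + 1,105,360 + 11,620 + 8,680 = 1,453,280 (under)
Week 9–Week 13: 11,530 + 1,105,360 + 11,620 + 8,680 + 189,710 = 1,326,900 (under)
Week 10–Week 14: 1,105,360 + 11,620 + 8,680 + 189,710 + 9,320 = 1,324,690 (under)
Week 11–Week 15: 11,620 + 8,680 + 189,710 + 9,320 + 243,500 = 462,830 (under)
Week 12–Week 16: 8,680 + 189,710 + 9,320 + 243,500 + 89,280 = 540,490 (under)
Week 13–Week 17: 189,710 + 9,320 + 243,500 + 89,280 + 744,040 = 1,275,850 (under)
Week 14–Week 18: 9,320 + 243,500 + 89,280 + 744,040 + 17,080 = 1,103,220 (under)
Week 15–Week 19: 243,500 + 89,280 + 744,040 + 17,080 + 107,230 = 1,201,130 (under)
No window exceeds 2,440,000.

No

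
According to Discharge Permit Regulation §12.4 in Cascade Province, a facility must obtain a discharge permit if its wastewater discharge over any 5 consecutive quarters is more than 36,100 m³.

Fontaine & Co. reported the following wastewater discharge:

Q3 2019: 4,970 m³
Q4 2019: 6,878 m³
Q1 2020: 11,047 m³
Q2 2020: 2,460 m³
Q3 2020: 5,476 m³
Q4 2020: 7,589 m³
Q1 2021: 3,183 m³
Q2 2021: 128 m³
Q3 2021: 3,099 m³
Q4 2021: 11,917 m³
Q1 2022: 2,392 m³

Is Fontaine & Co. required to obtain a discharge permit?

Q3 2019–Q3 2020: 4,970 m³ + 6,878 m³ + 11,047 m³ + 2,460 m³ + 5,476 m³ = 30,831 m³ (under)
Q4 2019–Q4 2020: 6,878 m³ + 11,047 m³ + 2,460 m³ + 5,476 m³ + 7,589 m³ = 33,450 m³ (under)
Q1 2020–Q1 2021: 11,047 m³ + 2,460 m³ + 5,476 m³ + 7,589 m³ + 3,183 m³ = 29,755 m³ (under)
Q2 2020–Q2 2021: 2,460 m³ + 5,476 m³ + 7,589 m³ + 3,183 m³ + 128 m³ = 18,836 m³ (under)
Q3 2020–Q3 2021: 5,476 m³ + 7,589 m³ + 3,183 m³ + 128 m³ + 3,099 m³ = 19,475 m³ (under)
Q4 2020–Q4 2021: 7,589 m³ + 3,183 m³ + 128 m³ + 3,099 m³ + 11,917 m³ = 25,916 m³ (under)
Q1 2021–Q1 2022: 3,183 m³ + 128 m³ + 3,099 m³ + 11,917 m³ + 2,392 m³ = 20,719 m³ (under)
No window exceeds 36,100 m³.

No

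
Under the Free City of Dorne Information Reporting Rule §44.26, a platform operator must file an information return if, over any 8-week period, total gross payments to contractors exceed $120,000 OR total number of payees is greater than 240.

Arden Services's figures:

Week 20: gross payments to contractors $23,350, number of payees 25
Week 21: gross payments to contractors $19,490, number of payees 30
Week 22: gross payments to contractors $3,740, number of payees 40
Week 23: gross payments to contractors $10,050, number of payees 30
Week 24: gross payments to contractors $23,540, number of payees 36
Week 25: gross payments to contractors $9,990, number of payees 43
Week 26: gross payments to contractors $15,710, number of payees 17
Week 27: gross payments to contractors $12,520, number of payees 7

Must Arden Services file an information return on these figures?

No

Total gross payments to contractors: $23,350 + $19,490 + $3,740 + $10,050 + $23,540 + $9,990 + $15,710 + $12,520 = $118,390 (≤ $120,000).
Total number of payees: 25 + 30 + 40 + 30 + 36 + 43 + 17 + 7 = 228 (≤ 240).
The test is 'or': neither threshold is exceeded.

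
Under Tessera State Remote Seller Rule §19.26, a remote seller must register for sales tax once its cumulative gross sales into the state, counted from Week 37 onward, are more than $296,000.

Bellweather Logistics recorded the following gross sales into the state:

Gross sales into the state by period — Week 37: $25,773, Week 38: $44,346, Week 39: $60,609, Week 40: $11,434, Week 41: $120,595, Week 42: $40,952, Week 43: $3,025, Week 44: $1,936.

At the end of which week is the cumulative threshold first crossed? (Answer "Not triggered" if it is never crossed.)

Week 42

Through Week 37: $25,773
Through Week 38: $70,119
Through Week 39: $130,728
Through Week 40: $142,162
Through Week 41: $262,757
Through Week 42: $303,709 ← exceeds threshold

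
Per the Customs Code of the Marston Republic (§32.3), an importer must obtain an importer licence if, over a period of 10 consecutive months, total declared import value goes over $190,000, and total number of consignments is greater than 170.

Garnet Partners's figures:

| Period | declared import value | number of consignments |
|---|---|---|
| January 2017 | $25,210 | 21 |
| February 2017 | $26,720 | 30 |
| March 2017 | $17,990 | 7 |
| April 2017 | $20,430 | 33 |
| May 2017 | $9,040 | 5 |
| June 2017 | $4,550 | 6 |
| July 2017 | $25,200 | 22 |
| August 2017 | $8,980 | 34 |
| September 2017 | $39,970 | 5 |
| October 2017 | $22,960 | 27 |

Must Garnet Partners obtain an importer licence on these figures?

Yes

Total declared import value: $25,210 + $26,720 + $17,990 + $20,430 + $9,040 + $4,550 + $25,200 + $8,980 + $39,970 + $22,960 = $201,050 (> $190,000).
Total number of consignments: 21 + 30 + 7 + 33 + 5 + 6 + 22 + 34 + 5 + 27 = 190 (> 170).
The test is 'and': both thresholds are exceeded.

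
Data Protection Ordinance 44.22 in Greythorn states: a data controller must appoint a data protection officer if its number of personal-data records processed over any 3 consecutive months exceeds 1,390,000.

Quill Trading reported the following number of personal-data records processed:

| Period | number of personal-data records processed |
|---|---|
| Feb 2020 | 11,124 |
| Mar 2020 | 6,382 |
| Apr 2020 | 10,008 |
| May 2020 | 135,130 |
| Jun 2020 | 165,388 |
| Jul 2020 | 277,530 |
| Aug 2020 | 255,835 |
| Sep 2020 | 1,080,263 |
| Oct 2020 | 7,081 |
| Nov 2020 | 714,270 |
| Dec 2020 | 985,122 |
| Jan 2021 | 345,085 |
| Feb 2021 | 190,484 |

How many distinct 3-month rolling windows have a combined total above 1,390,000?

Feb 2020–Apr 2020: 11,124 + 6,382 + 10,008 = 27,514 (under)
Mar 2020–May 2020: 6,382 + 10,008 + 135,130 = 151,520 (under)
Apr 2020–Jun 2020: 10,008 + 135,130 + 165,388 = 310,526 (under)
May 2020–Jul 2020: 135,130 + 165,388 + 277,530 = 578,048 (under)
Jun 2020–Aug 2020: 165,388 + 277,530 + 255,835 = 698,753 (under)
Jul 2020–Sep 2020: 277,530 + 255,835 + 1,080,263 = 1,613,628 (over)
Aug 2020–Oct 2020: 255,835 + 1,080,263 + 7,081 = 1,343,179 (under)
Sep 2020–Nov 2020: 1,080,263 + 7,081 + 714,270 = 1,801,614 (over)
Oct 2020–Dec 2020: 7,081 + 714,270 + 985,122 = 1,706,473 (over)
Nov 2020–Jan 2021: 714,270 + 985,122 + 345,085 = 2,044,477 (over)
Dec 2020–Feb 2021: 985,122 + 345,085 + 190,484 = 1,520,691 (over)
5 windows exceed the threshold.

5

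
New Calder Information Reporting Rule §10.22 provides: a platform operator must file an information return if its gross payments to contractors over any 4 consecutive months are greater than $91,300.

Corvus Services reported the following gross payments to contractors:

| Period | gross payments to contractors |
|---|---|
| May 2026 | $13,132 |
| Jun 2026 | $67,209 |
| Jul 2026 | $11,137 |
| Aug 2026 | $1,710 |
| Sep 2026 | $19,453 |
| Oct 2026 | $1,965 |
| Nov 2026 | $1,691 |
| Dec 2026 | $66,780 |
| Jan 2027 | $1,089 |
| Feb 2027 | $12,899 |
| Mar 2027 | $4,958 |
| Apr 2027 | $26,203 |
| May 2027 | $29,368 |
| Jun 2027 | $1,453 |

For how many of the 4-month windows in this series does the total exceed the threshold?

2

May 2026–Aug 2026: $13,132 + $67,209 + $11,137 + $1,710 = $93,188 (over)
Jun 2026–Sep 2026: $67,209 + $11,137 + $1,710 + $19,453 = $99,509 (over)
Jul 2026–Oct 2026: $11,137 + $1,710 + $19,453 + $1,965 = $34,265 (under)
Aug 2026–Nov 2026: $1,710 + $19,453 + $1,965 + $1,691 = $24,819 (under)
Sep 2026–Dec 2026: $19,453 + $1,965 + $1,691 + $66,780 = $89,889 (under)
Oct 2026–Jan 2027: $1,965 + $1,691 + $66,780 + $1,089 = $71,525 (under)
Nov 2026–Feb 2027: $1,691 + $66,780 + $1,089 + $12,899 = $82,459 (under)
Dec 2026–Mar 2027: $66,780 + $1,089 + $12,899 + $4,958 = $85,726 (under)
Jan 2027–Apr 2027: $1,089 + $12,899 + $4,958 + $26,203 = $45,149 (under)
Feb 2027–May 2027: $12,899 + $4,958 + $26,203 + $29,368 = $73,428 (under)
Mar 2027–Jun 2027: $4,958 + $26,203 + $29,368 + $1,453 = $61,982 (under)
2 windows exceed the threshold.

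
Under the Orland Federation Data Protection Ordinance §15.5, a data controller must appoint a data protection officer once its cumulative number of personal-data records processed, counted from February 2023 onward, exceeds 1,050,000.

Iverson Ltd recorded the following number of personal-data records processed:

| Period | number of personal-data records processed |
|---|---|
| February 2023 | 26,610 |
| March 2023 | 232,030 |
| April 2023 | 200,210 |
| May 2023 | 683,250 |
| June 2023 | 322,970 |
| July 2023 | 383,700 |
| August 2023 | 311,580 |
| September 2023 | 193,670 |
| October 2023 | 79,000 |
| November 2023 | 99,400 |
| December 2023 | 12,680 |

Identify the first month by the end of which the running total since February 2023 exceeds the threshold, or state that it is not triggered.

May 2023

Through February 2023: 26,610
Through March 2023: 258,640
Through April 2023: 458,850
Through May 2023: 1,142,100 ← exceeds threshold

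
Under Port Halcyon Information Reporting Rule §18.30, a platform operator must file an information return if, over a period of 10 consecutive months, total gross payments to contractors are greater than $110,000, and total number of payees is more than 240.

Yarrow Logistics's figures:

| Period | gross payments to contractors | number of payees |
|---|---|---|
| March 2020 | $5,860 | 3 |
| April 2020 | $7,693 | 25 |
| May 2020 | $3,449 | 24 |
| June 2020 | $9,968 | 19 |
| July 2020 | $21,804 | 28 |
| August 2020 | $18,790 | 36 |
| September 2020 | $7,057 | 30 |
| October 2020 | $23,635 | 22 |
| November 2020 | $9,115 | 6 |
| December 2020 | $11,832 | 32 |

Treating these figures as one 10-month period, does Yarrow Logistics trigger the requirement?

No

Total gross payments to contractors: $5,860 + $7,693 + $3,449 + $9,968 + $21,804 + $18,790 + $7,057 + $23,635 + $9,115 + $11,832 = $119,203 (> $110,000).
Total number of payees: 3 + 25 + 24 + 19 + 28 + 36 + 30 + 22 + 6 + 32 = 225 (≤ 240).
The test is 'and': the rule requires both, and at least one is not exceeded.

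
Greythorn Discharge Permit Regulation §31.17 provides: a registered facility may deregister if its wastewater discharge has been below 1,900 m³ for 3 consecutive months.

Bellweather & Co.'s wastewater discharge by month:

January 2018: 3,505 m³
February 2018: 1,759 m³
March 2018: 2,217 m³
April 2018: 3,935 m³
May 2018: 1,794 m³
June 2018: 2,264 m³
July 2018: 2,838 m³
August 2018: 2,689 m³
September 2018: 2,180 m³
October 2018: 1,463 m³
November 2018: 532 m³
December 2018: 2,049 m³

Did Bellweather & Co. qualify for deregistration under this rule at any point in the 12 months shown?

Months below 1,900 m³: February 2018, May 2018, October 2018, November 2018.
Longest run of consecutive months below the threshold: 2.
2 < 3, so Bellweather & Co. never became eligible.

No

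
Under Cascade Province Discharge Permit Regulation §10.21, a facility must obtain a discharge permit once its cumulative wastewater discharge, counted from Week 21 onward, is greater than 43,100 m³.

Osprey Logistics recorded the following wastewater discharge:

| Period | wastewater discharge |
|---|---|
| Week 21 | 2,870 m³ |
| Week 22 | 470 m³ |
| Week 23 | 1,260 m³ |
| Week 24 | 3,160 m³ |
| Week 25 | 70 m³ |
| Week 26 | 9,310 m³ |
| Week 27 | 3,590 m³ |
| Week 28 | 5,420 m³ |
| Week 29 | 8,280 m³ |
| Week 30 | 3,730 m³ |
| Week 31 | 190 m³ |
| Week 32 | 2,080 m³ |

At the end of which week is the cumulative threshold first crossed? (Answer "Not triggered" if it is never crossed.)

Not triggered

Through Week 21: 2,870 m³
Through Week 22: 3,340 m³
Through Week 23: 4,600 m³
Through Week 24: 7,760 m³
Through Week 25: 7,830 m³
Through Week 26: 17,140 m³
Through Week 27: 20,730 m³
Through Week 28: 26,150 m³
Through Week 29: 34,430 m³
Through Week 30: 38,160 m³
Through Week 31: 38,350 m³
Through Week 32: 40,430 m³
Final cumulative total 40,430 m³ ≤ 43,100 m³; the threshold is never exceeded.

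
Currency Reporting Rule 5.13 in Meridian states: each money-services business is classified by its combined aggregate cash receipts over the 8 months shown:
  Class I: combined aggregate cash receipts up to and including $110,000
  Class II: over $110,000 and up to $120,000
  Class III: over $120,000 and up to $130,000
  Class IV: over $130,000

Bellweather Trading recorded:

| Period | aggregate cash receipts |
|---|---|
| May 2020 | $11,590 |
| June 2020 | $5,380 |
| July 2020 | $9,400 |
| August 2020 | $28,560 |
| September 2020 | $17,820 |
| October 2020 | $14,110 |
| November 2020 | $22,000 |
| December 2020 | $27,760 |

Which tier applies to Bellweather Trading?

Class IV

Combined aggregate cash receipts: $11,590 + $5,380 + $9,400 + $28,560 + $17,820 + $14,110 + $22,000 + $27,760 = $136,620.
$136,620 > $130,000, so Class IV applies.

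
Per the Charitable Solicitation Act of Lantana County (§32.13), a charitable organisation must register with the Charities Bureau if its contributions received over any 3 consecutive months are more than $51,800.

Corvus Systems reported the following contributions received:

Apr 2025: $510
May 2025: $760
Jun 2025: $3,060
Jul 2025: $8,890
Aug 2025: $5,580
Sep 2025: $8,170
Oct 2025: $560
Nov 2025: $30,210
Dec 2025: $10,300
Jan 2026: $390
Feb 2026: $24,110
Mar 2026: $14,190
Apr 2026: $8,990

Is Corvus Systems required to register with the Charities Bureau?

No

Apr 2025–Jun 2025: $510 + $760 + $3,060 = $4,330 (under)
May 2025–Jul 2025: $760 + $3,060 + $8,890 = $12,710 (under)
Jun 2025–Aug 2025: $3,060 + $8,890 + $5,580 = $17,530 (under)
Jul 2025–Sep 2025: $8,890 + $5,580 + $8,170 = $22,640 (under)
Aug 2025–Oct 2025: $5,580 + $8,170 + $560 = $14,310 (under)
Sep 2025–Nov 2025: $8,170 + $560 + $30,210 = $38,940 (under)
Oct 2025–Dec 2025: $560 + $30,210 + $10,300 = $41,070 (under)
Nov 2025–Jan 2026: $30,210 + $10,300 + $390 = $40,900 (under)
Dec 2025–Feb 2026: $10,300 + $390 + $24,110 = $34,800 (under)
Jan 2026–Mar 2026: $390 + $24,110 + $14,190 = $38,690 (under)
Feb 2026–Apr 2026: $24,110 + $14,190 + $8,990 = $47,290 (under)
No window exceeds $51,800.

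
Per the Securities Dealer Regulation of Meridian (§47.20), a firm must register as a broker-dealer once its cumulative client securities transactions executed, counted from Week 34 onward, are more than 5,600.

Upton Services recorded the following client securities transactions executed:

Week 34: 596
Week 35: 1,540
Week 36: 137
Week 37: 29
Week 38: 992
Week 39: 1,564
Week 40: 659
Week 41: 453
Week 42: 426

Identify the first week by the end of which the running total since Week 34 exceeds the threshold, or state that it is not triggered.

Through Week 34: 596
Through Week 35: 2,136
Through Week 36: 2,273
Through Week 37: 2,302
Through Week 38: 3,294
Through Week 39: 4,858
Through Week 40: 5,517
Through Week 41: 5,970 ← exceeds threshold

Week 41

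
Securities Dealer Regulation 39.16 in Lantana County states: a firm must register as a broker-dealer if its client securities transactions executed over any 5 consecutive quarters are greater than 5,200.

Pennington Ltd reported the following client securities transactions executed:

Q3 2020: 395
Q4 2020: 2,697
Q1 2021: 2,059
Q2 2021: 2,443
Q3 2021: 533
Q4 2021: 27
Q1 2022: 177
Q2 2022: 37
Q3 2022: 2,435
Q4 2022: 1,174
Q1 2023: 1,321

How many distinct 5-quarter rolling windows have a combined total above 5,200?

Q3 2020–Q3 2021: 395 + 2,697 + 2,059 + 2,443 + 533 = 8,127 (over)
Q4 2020–Q4 2021: 2,697 + 2,059 + 2,443 + 533 + 27 = 7,759 (over)
Q1 2021–Q1 2022: 2,059 + 2,443 + 533 + 27 + 177 = 5,239 (over)
Q2 2021–Q2 2022: 2,443 + 533 + 27 + 177 + 37 = 3,217 (under)
Q3 2021–Q3 2022: 533 + 27 + 177 + 37 + 2,435 = 3,209 (under)
Q4 2021–Q4 2022: 27 + 177 + 37 + 2,435 + 1,174 = 3,850 (under)
Q1 2022–Q1 2023: 177 + 37 + 2,435 + 1,174 + 1,321 = 5,144 (under)
3 windows exceed the threshold.

3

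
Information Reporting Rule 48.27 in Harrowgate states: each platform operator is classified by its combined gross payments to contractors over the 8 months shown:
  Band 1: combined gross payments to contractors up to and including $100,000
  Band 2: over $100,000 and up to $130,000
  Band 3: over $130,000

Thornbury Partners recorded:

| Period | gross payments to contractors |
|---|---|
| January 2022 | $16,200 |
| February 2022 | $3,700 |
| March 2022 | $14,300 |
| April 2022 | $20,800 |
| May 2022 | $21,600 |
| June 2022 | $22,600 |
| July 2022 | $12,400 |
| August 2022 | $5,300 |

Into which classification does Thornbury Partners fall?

Band 2

Combined gross payments to contractors: $16,200 + $3,700 + $14,300 + $20,800 + $21,600 + $22,600 + $12,400 + $5,300 = $116,900.
$100,000 < $116,900 ≤ $130,000, so Band 2 applies.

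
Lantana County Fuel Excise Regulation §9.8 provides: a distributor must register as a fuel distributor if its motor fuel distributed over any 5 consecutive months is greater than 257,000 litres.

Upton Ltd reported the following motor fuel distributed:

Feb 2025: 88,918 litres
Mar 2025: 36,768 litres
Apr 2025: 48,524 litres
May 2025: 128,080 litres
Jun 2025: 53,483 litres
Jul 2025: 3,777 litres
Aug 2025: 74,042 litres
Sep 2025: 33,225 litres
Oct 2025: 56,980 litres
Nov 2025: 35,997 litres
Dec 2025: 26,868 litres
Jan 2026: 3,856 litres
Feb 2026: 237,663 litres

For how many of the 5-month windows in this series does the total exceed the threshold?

5

Feb 2025–Jun 2025: 88,918 litres + 36,768 litres + 48,524 litres + 128,080 litres + 53,483 litres = 355,773 litres (over)
Mar 2025–Jul 2025: 36,768 litres + 48,524 litres + 128,080 litres + 53,483 litres + 3,777 litres = 270,632 litres (over)
Apr 2025–Aug 2025: 48,524 litres + 128,080 litres + 53,483 litres + 3,777 litres + 74,042 litres = 307,906 litres (over)
May 2025–Sep 2025: 128,080 litres + 53,483 litres + 3,777 litres + 74,042 litres + 33,225 litres = 292,607 litres (over)
Jun 2025–Oct 2025: 53,483 litres + 3,777 litres + 74,042 litres + 33,225 litres + 56,980 litres = 221,507 litres (under)
Jul 2025–Nov 2025: 3,777 litres + 74,042 litres + 33,225 litres + 56,980 litres + 35,997 litres = 204,021 litres (under)
Aug 2025–Dec 2025: 74,042 litres + 33,225 litres + 56,980 litres + 35,997 litres + 26,868 litres = 227,112 litres (under)
Sep 2025–Jan 2026: 33,225 litres + 56,980 litres + 35,997 litres + 26,868 litres + 3,856 litres = 156,926 litres (under)
Oct 2025–Feb 2026: 56,980 litres + 35,997 litres + 26,868 litres + 3,856 litres + 237,663 litres = 361,364 litres (over)
5 windows exceed the threshold.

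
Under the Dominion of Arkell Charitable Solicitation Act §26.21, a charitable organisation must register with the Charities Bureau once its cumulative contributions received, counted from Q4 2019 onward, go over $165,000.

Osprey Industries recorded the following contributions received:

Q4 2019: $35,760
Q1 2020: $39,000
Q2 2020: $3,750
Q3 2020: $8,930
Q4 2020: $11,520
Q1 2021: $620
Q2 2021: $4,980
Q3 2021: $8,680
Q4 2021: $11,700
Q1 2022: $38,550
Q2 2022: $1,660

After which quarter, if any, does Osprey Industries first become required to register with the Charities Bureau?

Q2 2022

Through Q4 2019: $35,760
Through Q1 2020: $74,760
Through Q2 2020: $78,510
Through Q3 2020: $87,440
Through Q4 2020: $98,960
Through Q1 2021: $99,580
Through Q2 2021: $104,560
Through Q3 2021: $113,240
Through Q4 2021: $124,940
Through Q1 2022: $163,490
Through Q2 2022: $165,150 ← exceeds threshold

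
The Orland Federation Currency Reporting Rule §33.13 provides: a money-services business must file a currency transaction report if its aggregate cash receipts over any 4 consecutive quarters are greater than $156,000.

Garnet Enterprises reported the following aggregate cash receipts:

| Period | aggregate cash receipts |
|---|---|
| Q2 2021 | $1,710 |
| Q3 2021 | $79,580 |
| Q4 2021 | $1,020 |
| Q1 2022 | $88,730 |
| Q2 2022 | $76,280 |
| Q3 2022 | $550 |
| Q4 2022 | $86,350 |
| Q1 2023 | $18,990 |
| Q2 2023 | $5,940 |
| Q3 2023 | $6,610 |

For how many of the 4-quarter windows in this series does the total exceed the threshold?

Q2 2021–Q1 2022: $1,710 + $79,580 + $1,020 + $88,730 = $171,040 (over)
Q3 2021–Q2 2022: $79,580 + $1,020 + $88,730 + $76,280 = $245,610 (over)
Q4 2021–Q3 2022: $1,020 + $88,730 + $76,280 + $550 = $166,580 (over)
Q1 2022–Q4 2022: $88,730 + $76,280 + $550 + $86,350 = $251,910 (over)
Q2 2022–Q1 2023: $76,280 + $550 + $86,350 + $18,990 = $182,170 (over)
Q3 2022–Q2 2023: $550 + $86,350 + $18,990 + $5,940 = $111,830 (under)
Q4 2022–Q3 2023: $86,350 + $18,990 + $5,940 + $6,610 = $117,890 (under)
5 windows exceed the threshold.

5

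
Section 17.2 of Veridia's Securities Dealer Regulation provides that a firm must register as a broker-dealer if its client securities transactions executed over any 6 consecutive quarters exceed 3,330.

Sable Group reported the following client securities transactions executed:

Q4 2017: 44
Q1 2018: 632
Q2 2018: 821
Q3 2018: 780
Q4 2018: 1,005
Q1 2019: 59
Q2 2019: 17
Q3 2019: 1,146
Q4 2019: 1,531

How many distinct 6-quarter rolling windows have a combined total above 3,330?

Q4 2017–Q1 2019: 44 + 632 + 821 + 780 + 1,005 + 59 = 3,341 (over)
Q1 2018–Q2 2019: 632 + 821 + 780 + 1,005 + 59 + 17 = 3,314 (under)
Q2 2018–Q3 2019: 821 + 780 + 1,005 + 59 + 17 + 1,146 = 3,828 (over)
Q3 2018–Q4 2019: 780 + 1,005 + 59 + 17 + 1,146 + 1,531 = 4,538 (over)
3 windows exceed the threshold.

3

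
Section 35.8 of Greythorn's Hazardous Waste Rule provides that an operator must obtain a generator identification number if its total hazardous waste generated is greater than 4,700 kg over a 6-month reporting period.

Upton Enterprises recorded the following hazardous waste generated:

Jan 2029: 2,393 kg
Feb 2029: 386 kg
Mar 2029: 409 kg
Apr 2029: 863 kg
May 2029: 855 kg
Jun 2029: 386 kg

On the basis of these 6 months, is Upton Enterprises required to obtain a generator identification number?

Total hazardous waste generated: 2,393 kg + 386 kg + 409 kg + 863 kg + 855 kg + 386 kg = 5,292 kg.
5,292 kg > 4,700 kg, so the threshold is exceeded.

Yes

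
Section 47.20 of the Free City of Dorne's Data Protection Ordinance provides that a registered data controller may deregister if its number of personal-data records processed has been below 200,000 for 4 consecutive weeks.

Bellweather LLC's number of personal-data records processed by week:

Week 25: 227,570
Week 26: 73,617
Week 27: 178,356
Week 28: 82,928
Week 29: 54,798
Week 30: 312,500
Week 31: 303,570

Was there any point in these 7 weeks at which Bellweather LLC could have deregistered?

Weeks below 200,000: Week 26, Week 27, Week 28, Week 29.
Longest run of consecutive weeks below the threshold: 4.
4 ≥ 4, so Bellweather LLC became eligible.

Yes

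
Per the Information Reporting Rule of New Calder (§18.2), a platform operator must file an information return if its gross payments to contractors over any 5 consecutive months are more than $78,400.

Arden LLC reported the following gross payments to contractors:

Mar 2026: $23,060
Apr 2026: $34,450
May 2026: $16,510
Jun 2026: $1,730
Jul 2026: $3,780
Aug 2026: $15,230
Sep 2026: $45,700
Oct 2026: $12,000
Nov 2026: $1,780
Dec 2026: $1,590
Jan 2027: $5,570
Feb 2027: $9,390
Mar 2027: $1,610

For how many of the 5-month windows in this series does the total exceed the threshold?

Mar 2026–Jul 2026: $23,060 + $34,450 + $16,510 + $1,730 + $3,780 = $79,530 (over)
Apr 2026–Aug 2026: $34,450 + $16,510 + $1,730 + $3,780 + $15,230 = $71,700 (under)
May 2026–Sep 2026: $16,510 + $1,730 + $3,780 + $15,230 + $45,700 = $82,950 (over)
Jun 2026–Oct 2026: $1,730 + $3,780 + $15,230 + $45,700 + $12,000 = $78,440 (over)
Jul 2026–Nov 2026: $3,780 + $15,230 + $45,700 + $12,000 + $1,780 = $78,490 (over)
Aug 2026–Dec 2026: $15,230 + $45,700 + $12,000 + $1,780 + $1,590 = $76,300 (under)
Sep 2026–Jan 2027: $45,700 + $12,000 + $1,780 + $1,590 + $5,570 = $66,640 (under)
Oct 2026–Feb 2027: $12,000 + $1,780 + $1,590 + $5,570 + $9,390 = $30,330 (under)
Nov 2026–Mar 2027: $1,780 + $1,590 + $5,570 + $9,390 + $1,610 = $19,940 (under)
4 windows exceed the threshold.

4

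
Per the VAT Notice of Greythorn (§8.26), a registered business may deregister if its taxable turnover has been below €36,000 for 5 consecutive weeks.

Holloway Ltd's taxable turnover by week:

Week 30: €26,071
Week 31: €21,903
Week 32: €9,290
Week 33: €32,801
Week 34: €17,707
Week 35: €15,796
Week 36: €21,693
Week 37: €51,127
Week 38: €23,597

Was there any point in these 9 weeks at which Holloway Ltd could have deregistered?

Yes

Weeks below €36,000: Week 30, Week 31, Week 32, Week 33, Week 34, Week 35, Week 36, Week 38.
Longest run of consecutive weeks below the threshold: 7.
7 ≥ 5, so Holloway Ltd became eligible.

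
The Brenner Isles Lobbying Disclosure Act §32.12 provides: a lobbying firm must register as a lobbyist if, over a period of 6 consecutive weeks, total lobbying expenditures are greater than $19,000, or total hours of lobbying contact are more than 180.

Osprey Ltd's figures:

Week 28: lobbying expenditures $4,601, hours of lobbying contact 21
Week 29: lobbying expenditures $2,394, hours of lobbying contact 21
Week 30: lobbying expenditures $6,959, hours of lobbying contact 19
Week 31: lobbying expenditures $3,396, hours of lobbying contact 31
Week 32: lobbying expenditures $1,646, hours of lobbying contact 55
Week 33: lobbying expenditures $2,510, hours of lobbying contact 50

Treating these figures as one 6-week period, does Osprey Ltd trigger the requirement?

Total lobbying expenditures: $4,601 + $2,394 + $6,959 + $3,396 + $1,646 + $2,510 = $21,506 (> $19,000).
Total hours of lobbying contact: 21 + 21 + 19 + 31 + 55 + 50 = 197 (> 180).
The test is 'or': at least one threshold is exceeded.

Yes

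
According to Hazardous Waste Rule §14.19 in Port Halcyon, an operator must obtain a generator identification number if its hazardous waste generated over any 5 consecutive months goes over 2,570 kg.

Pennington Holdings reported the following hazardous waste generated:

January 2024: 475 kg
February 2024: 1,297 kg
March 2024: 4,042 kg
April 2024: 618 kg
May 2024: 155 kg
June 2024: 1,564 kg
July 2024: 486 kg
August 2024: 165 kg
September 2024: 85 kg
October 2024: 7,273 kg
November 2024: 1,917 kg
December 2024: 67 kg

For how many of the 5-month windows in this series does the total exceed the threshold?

7

January 2024–May 2024: 475 kg + 1,297 kg + 4,042 kg + 618 kg + 155 kg = 6,587 kg (over)
February 2024–June 2024: 1,297 kg + 4,042 kg + 618 kg + 155 kg + 1,564 kg = 7,676 kg (over)
March 2024–July 2024: 4,042 kg + 618 kg + 155 kg + 1,564 kg + 486 kg = 6,865 kg (over)
April 2024–August 2024: 618 kg + 155 kg + 1,564 kg + 486 kg + 165 kg = 2,988 kg (over)
May 2024–September 2024: 155 kg + 1,564 kg + 486 kg + 165 kg + 85 kg = 2,455 kg (under)
June 2024–October 2024: 1,564 kg + 486 kg + 165 kg + 85 kg + 7,273 kg = 9,573 kg (over)
July 2024–November 2024: 486 kg + 165 kg + 85 kg + 7,273 kg + 1,917 kg = 9,926 kg (over)
August 2024–December 2024: 165 kg + 85 kg + 7,273 kg + 1,917 kg + 67 kg = 9,507 kg (over)
7 windows exceed the threshold.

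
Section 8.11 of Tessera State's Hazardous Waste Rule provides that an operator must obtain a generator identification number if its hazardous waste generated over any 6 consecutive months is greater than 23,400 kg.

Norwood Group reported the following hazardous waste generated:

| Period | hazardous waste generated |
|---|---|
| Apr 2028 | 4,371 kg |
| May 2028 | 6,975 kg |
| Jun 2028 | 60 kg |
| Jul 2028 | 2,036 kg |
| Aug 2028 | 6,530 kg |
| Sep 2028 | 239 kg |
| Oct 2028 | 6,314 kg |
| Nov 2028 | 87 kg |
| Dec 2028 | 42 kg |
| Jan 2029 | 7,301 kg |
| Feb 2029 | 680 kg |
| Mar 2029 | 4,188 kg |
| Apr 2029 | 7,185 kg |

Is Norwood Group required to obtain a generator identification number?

No

Apr 2028–Sep 2028: 4,371 kg + 6,975 kg + 60 kg + 2,036 kg + 6,530 kg + 239 kg = 20,211 kg (under)
May 2028–Oct 2028: 6,975 kg + 60 kg + 2,036 kg + 6,530 kg + 239 kg + 6,314 kg = 22,154 kg (under)
Jun 2028–Nov 2028: 60 kg + 2,036 kg + 6,530 kg + 239 kg + 6,314 kg + 87 kg = 15,266 kg (under)
Jul 2028–Dec 2028: 2,036 kg + 6,530 kg + 239 kg + 6,314 kg + 87 kg + 42 kg = 15,248 kg (under)
Aug 2028–Jan 2029: 6,530 kg + 239 kg + 6,314 kg + 87 kg + 42 kg + 7,301 kg = 20,513 kg (under)
Sep 2028–Feb 2029: 239 kg + 6,314 kg + 87 kg + 42 kg + 7,301 kg + 680 kg = 14,663 kg (under)
Oct 2028–Mar 2029: 6,314 kg + 87 kg + 42 kg + 7,301 kg + 680 kg + 4,188 kg = 18,612 kg (under)
Nov 2028–Apr 2029: 87 kg + 42 kg + 7,301 kg + 680 kg + 4,188 kg + 7,185 kg = 19,483 kg (under)
No window exceeds 23,400 kg.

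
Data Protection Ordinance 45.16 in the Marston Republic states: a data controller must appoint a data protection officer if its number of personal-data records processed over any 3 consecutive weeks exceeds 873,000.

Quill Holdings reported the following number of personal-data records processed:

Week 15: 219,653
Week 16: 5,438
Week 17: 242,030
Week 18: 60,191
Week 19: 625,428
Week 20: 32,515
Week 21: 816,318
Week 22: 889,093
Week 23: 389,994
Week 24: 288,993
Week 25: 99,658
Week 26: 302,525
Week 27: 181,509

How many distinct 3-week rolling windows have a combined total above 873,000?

Week 15–Week 17: 219,653 + 5,438 + 242,030 = 467,121 (under)
Week 16–Week 18: 5,438 + 242,030 + 60,191 = 307,659 (under)
Week 17–Week 19: 242,030 + 60,191 + 625,428 = 927,649 (over)
Week 18–Week 20: 60,191 + 625,428 + 32,515 = 718,134 (under)
Week 19–Week 21: 625,428 + 32,515 + 816,318 = 1,474,261 (over)
Week 20–Week 22: 32,515 + 816,318 + 889,093 = 1,737,926 (over)
Week 21–Week 23: 816,318 + 889,093 + 389,994 = 2,095,405 (over)
Week 22–Week 24: 889,093 + 389,994 + 288,993 = 1,568,080 (over)
Week 23–Week 25: 389,994 + 288,993 + 99,658 = 778,645 (under)
Week 24–Week 26: 288,993 + 99,658 + 302,525 = 691,176 (under)
Week 25–Week 27: 99,658 + 302,525 + 181,509 = 583,692 (under)
5 windows exceed the threshold.

5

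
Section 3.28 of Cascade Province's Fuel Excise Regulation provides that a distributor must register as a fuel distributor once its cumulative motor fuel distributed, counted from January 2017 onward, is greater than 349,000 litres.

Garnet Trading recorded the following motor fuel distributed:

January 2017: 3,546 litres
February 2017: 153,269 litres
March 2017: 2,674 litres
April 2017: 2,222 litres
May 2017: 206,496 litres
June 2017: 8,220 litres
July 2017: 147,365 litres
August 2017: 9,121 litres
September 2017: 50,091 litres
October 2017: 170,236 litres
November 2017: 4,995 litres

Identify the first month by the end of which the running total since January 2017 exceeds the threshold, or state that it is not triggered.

May 2017

Through January 2017: 3,546 litres
Through February 2017: 156,815 litres
Through March 2017: 159,489 litres
Through April 2017: 161,711 litres
Through May 2017: 368,207 litres ← exceeds threshold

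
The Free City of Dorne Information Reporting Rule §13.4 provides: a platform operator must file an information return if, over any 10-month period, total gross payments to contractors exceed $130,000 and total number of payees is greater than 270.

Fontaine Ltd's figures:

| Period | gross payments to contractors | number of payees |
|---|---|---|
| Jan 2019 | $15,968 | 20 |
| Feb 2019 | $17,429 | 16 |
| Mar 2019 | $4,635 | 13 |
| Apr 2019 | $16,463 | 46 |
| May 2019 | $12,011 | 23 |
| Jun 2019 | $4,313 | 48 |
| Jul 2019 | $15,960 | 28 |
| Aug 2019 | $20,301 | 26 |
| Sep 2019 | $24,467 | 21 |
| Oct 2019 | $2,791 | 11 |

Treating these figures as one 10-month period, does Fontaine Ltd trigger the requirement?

Total gross payments to contractors: $15,968 + $17,429 + $4,635 + $16,463 + $12,011 + $4,313 + $15,960 + $20,301 + $24,467 + $2,791 = $134,338 (> $130,000).
Total number of payees: 20 + 16 + 13 + 46 + 23 + 48 + 28 + 26 + 21 + 11 = 252 (≤ 270).
The test is 'and': the rule requires both, and at least one is not exceeded.

No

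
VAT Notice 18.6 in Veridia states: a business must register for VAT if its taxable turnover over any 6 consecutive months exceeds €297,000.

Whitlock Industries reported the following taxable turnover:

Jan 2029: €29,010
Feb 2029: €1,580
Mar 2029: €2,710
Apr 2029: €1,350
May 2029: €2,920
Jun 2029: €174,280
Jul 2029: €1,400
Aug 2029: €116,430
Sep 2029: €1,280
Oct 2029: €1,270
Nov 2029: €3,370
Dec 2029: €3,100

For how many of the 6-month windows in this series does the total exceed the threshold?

4

Jan 2029–Jun 2029: €29,010 + €1,580 + €2,710 + €1,350 + €2,920 + €174,280 = €211,850 (under)
Feb 2029–Jul 2029: €1,580 + €2,710 + €1,350 + €2,920 + €174,280 + €1,400 = €184,240 (under)
Mar 2029–Aug 2029: €2,710 + €1,350 + €2,920 + €174,280 + €1,400 + €116,430 = €299,090 (over)
Apr 2029–Sep 2029: €1,350 + €2,920 + €174,280 + €1,400 + €116,430 + €1,280 = €297,660 (over)
May 2029–Oct 2029: €2,920 + €174,280 + €1,400 + €116,430 + €1,280 + €1,270 = €297,580 (over)
Jun 2029–Nov 2029: €174,280 + €1,400 + €116,430 + €1,280 + €1,270 + €3,370 = €298,030 (over)
Jul 2029–Dec 2029: €1,400 + €116,430 + €1,280 + €1,270 + €3,370 + €3,100 = €126,850 (under)
4 windows exceed the threshold.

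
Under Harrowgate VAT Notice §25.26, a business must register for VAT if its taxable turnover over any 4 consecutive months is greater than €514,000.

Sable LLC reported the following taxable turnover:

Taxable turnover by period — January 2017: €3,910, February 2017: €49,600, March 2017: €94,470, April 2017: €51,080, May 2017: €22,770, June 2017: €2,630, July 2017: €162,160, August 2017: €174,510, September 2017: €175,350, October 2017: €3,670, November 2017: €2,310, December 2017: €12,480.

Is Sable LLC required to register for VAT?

January 2017–April 2017: €3,910 + €49,600 + €94,470 + €51,080 = €199,060 (under)
February 2017–May 2017: €49,600 + €94,470 + €51,080 + €22,770 = €217,920 (under)
March 2017–June 2017: €94,470 + €51,080 + €22,770 + €2,630 = €170,950 (under)
April 2017–July 2017: €51,080 + €22,770 + €2,630 + €162,160 = €238,640 (under)
May 2017–August 2017: €22,770 + €2,630 + €162,160 + €174,510 = €362,070 (under)
June 2017–September 2017: €2,630 + €162,160 + €174,510 + €175,350 = €514,650 (over)
July 2017–October 2017: €162,160 + €174,510 + €175,350 + €3,670 = €515,690 (over)
August 2017–November 2017: €174,510 + €175,350 + €3,670 + €2,310 = €355,840 (under)
September 2017–December 2017: €175,350 + €3,670 + €2,310 + €12,480 = €193,810 (under)
At least one window exceeds €514,000.

Yes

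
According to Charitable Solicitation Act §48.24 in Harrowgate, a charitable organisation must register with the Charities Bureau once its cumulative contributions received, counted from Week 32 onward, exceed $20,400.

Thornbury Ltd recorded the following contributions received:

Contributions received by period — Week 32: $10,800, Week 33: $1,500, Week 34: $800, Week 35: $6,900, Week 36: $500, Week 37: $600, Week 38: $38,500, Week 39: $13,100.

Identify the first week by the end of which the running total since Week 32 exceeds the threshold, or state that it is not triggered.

Week 36

Through Week 32: $10,800
Through Week 33: $12,300
Through Week 34: $13,100
Through Week 35: $20,000
Through Week 36: $20,500 ← exceeds threshold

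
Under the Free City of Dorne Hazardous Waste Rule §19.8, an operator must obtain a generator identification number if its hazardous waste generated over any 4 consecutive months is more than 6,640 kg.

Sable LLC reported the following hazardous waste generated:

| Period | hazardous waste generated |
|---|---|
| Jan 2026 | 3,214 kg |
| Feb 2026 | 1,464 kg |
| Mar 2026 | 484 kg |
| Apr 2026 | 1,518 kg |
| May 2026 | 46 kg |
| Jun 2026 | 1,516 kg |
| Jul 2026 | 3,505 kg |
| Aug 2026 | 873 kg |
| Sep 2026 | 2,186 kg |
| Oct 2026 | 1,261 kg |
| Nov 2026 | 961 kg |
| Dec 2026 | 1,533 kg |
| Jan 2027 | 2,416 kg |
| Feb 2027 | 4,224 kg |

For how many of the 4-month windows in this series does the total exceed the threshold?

Jan 2026–Apr 2026: 3,214 kg + 1,464 kg + 484 kg + 1,518 kg = 6,680 kg (over)
Feb 2026–May 2026: 1,464 kg + 484 kg + 1,518 kg + 46 kg = 3,512 kg (under)
Mar 2026–Jun 2026: 484 kg + 1,518 kg + 46 kg + 1,516 kg = 3,564 kg (under)
Apr 2026–Jul 2026: 1,518 kg + 46 kg + 1,516 kg + 3,505 kg = 6,585 kg (under)
May 2026–Aug 2026: 46 kg + 1,516 kg + 3,505 kg + 873 kg = 5,940 kg (under)
Jun 2026–Sep 2026: 1,516 kg + 3,505 kg + 873 kg + 2,186 kg = 8,080 kg (over)
Jul 2026–Oct 2026: 3,505 kg + 873 kg + 2,186 kg + 1,261 kg = 7,825 kg (over)
Aug 2026–Nov 2026: 873 kg + 2,186 kg + 1,261 kg + 961 kg = 5,281 kg (under)
Sep 2026–Dec 2026: 2,186 kg + 1,261 kg + 961 kg + 1,533 kg = 5,941 kg (under)
Oct 2026–Jan 2027: 1,261 kg + 961 kg + 1,533 kg + 2,416 kg = 6,171 kg (under)
Nov 2026–Feb 2027: 961 kg + 1,533 kg + 2,416 kg + 4,224 kg = 9,134 kg (over)
4 windows exceed the threshold.

4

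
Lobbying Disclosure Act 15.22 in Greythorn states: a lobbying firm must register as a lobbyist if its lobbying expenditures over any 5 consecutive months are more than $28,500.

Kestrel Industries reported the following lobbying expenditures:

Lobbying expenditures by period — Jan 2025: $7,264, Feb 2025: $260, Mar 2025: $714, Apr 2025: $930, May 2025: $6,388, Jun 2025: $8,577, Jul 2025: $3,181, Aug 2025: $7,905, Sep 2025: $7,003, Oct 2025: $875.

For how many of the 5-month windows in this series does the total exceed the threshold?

Jan 2025–May 2025: $7,264 + $260 + $714 + $930 + $6,388 = $15,556 (under)
Feb 2025–Jun 2025: $260 + $714 + $930 + $6,388 + $8,577 = $16,869 (under)
Mar 2025–Jul 2025: $714 + $930 + $6,388 + $8,577 + $3,181 = $19,790 (under)
Apr 2025–Aug 2025: $930 + $6,388 + $8,577 + $3,181 + $7,905 = $26,981 (under)
May 2025–Sep 2025: $6,388 + $8,577 + $3,181 + $7,905 + $7,003 = $33,054 (over)
Jun 2025–Oct 2025: $8,577 + $3,181 + $7,905 + $7,003 + $875 = $27,541 (under)
1 window exceeds the threshold.

1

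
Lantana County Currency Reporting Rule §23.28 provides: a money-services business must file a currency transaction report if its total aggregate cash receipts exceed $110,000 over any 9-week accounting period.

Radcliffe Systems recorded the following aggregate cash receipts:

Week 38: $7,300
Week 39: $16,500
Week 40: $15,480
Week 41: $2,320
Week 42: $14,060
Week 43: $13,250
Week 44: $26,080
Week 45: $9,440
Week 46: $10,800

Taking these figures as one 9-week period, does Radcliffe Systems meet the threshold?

Total aggregate cash receipts: $7,300 + $16,500 + $15,480 + $2,320 + $14,060 + $13,250 + $26,080 + $9,440 + $10,800 = $115,230.
$115,230 > $110,000, so the threshold is exceeded.

Yes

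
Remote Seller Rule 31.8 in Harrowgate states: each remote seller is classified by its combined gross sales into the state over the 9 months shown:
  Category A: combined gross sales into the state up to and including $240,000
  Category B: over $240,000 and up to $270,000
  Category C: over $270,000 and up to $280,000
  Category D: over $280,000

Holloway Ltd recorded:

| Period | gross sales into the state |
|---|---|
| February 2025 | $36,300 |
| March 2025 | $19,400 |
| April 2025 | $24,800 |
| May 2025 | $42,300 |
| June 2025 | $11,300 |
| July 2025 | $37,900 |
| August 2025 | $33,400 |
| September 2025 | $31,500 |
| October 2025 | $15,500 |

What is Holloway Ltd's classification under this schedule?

Category B

Combined gross sales into the state: $36,300 + $19,400 + $24,800 + $42,300 + $11,300 + $37,900 + $33,400 + $31,500 + $15,500 = $252,400.
$240,000 < $252,400 ≤ $270,000, so Category B applies.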